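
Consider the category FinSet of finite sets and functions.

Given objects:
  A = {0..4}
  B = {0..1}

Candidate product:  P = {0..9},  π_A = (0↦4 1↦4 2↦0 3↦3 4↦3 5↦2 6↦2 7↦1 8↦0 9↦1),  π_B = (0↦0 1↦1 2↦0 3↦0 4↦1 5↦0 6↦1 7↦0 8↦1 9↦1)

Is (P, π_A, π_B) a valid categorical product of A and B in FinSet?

Answer: VALID PRODUCT

Derivation:
|A|·|B| = 5·2 = 10;  |P| = 10
Check the pairing map k ↦ (π_A(k), π_B(k)):
  0 ↦ (4,0)
  1 ↦ (4,1)
  2 ↦ (0,0)
  3 ↦ (3,0)
  4 ↦ (3,1)
  5 ↦ (2,0)
  6 ↦ (2,1)
  7 ↦ (1,0)
  8 ↦ (0,1)
  9 ↦ (1,1)
distinct pairs in image: 10 / 10 needed
  → bijection onto A×B; projections well-typed.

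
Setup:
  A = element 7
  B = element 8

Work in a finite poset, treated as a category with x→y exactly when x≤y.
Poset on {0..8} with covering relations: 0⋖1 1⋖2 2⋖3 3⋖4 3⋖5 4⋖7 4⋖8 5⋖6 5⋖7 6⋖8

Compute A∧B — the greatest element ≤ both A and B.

Answer: NO MEET EXISTS

Derivation:
{x : x≤A ∧ x≤B} = {0,1,2,3,4,5}  (A=7, B=8)
  maximal lower bounds 4 and 5 are incomparable: neither 4≤5 nor 5≤4
→ no greatest lower bound exists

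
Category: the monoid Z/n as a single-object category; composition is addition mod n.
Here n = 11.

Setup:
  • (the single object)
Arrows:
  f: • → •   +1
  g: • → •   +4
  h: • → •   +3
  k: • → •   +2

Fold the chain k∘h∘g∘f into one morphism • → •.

  0 +1≡1 +4≡5 +3≡8 +2≡10  (mod 11)
composite: +10

Answer: +10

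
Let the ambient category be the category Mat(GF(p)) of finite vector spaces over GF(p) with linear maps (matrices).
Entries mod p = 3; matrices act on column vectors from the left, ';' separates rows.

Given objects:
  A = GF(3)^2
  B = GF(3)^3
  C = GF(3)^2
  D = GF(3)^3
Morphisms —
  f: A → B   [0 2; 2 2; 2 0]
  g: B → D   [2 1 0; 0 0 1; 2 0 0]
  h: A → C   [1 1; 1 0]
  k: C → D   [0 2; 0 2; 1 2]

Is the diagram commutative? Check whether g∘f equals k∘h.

Answer: COMMUTES

Derivation:
1) trace f;g:
  e0=(1,0) f→(0,2,2) g→(2,2,0)
  e1=(0,1) f→(2,2,0) g→(0,0,1)
  ⟦path⟧₁ = [2 0; 2 0; 0 1]
2) trace h;k:
  e0=(1,0) h→(1,1) k→(2,2,0)
  e1=(0,1) h→(1,0) k→(0,0,1)
  ⟦path⟧₂ = [2 0; 2 0; 0 1]
Equal? YES — commutes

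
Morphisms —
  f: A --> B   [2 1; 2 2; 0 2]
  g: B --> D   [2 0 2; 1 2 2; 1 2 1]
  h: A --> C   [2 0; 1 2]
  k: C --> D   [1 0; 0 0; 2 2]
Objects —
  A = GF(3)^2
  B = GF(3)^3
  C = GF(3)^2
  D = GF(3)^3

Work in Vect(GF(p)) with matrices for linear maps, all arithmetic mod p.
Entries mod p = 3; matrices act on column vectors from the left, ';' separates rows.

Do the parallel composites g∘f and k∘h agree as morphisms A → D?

Along f;g (path 1):
  e0=⟨1,0⟩ f-->⟨2,2,0⟩ g-->⟨1,0,0⟩
  e1=⟨0,1⟩ f-->⟨1,2,2⟩ g-->⟨0,0,1⟩
  ⟦path⟧₁ = [1 0; 0 0; 0 1]
Along h;k (path 2):
  e0=⟨1,0⟩ h-->⟨2,1⟩ k-->⟨2,0,0⟩
  e1=⟨0,1⟩ h-->⟨0,2⟩ k-->⟨0,0,1⟩
  ⟦path⟧₂ = [2 0; 0 0; 0 1]
Equal? differ; not commutative

Answer: DOES NOT COMMUTE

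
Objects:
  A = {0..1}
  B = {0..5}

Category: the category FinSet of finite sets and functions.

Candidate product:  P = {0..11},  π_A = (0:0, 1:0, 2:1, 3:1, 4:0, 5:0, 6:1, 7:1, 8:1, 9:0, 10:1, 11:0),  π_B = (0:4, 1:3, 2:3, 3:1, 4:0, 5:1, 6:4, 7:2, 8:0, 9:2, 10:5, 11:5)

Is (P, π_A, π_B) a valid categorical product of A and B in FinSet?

|A|·|B| = 2·6 = 12;  |P| = 12
Check the pairing map k ↦ (π_A(k), π_B(k)):
  0 : (0,4)
  1 : (0,3)
  2 : (1,3)
  3 : (1,1)
  4 : (0,0)
  5 : (0,1)
  6 : (1,4)
  7 : (1,2)
  8 : (1,0)
  9 : (0,2)
  10 : (1,5)
  11 : (0,5)
distinct pairs in image: 12 / 12 needed
  → bijection onto A×B; projections well-typed.

Answer: VALID PRODUCT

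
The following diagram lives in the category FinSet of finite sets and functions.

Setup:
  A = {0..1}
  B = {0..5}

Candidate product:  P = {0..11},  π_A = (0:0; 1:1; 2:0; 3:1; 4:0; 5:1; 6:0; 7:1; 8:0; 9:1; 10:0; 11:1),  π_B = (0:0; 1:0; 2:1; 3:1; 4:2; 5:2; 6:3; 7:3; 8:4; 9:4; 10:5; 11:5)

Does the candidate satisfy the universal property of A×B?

Answer: VALID PRODUCT

Derivation:
|A|·|B| = 2·6 = 12;  |P| = 12
Check the pairing map k ↦ (π_A(k), π_B(k)):
  0 : (0,0)
  1 : (1,0)
  2 : (0,1)
  3 : (1,1)
  4 : (0,2)
  5 : (1,2)
  6 : (0,3)
  7 : (1,3)
  8 : (0,4)
  9 : (1,4)
  10 : (0,5)
  11 : (1,5)
distinct pairs in image: 12 / 12 needed
  → bijection onto A×B; projections well-typed.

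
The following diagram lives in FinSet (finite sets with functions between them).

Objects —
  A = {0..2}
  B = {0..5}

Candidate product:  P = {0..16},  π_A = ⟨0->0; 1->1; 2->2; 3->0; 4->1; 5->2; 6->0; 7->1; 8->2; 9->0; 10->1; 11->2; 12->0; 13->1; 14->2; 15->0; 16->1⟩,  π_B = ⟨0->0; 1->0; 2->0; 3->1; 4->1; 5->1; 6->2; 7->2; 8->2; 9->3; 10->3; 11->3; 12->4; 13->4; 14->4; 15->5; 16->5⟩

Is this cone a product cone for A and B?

|A|·|B| = 3·6 = 18;  |P| = 17
  → cardinalities differ; no bijection possible.

Answer: NOT A VALID PRODUCT — |P|=17 ≠ |A|·|B|=18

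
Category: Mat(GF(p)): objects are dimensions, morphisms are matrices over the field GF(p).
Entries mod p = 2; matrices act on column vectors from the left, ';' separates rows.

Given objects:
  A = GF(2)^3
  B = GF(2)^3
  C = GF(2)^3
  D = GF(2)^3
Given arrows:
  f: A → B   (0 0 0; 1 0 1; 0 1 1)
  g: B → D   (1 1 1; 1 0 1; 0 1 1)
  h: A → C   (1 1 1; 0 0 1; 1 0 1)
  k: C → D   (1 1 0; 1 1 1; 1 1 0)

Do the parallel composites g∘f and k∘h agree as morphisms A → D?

1) trace f;g:
  e0=[1,0,0] f→[0,1,0] g→[1,0,1]
  e1=[0,1,0] f→[0,0,1] g→[1,1,1]
  e2=[0,0,1] f→[0,1,1] g→[0,1,0]
  composite₁ = (1 1 0; 0 1 1; 1 1 0)
2) trace h;k:
  e0=[1,0,0] h→[1,0,1] k→[1,0,1]
  e1=[0,1,0] h→[1,0,0] k→[1,1,1]
  e2=[0,0,1] h→[1,1,1] k→[0,1,0]
  composite₂ = (1 1 0; 0 1 1; 1 1 0)
Equal? same morphism ✓

Answer: COMMUTES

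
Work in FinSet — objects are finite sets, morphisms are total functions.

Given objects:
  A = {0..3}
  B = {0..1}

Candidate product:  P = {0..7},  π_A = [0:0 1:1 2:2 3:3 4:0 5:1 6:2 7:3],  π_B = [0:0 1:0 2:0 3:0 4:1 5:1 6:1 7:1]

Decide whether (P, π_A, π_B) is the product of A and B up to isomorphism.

|A|·|B| = 4·2 = 8;  |P| = 8
Check the pairing map k ↦ (π_A(k), π_B(k)):
  0 : (0,0)
  1 : (1,0)
  2 : (2,0)
  3 : (3,0)
  4 : (0,1)
  5 : (1,1)
  6 : (2,1)
  7 : (3,1)
distinct pairs in image: 8 / 8 needed
  → bijection onto A×B; projections well-typed.

Answer: VALID PRODUCT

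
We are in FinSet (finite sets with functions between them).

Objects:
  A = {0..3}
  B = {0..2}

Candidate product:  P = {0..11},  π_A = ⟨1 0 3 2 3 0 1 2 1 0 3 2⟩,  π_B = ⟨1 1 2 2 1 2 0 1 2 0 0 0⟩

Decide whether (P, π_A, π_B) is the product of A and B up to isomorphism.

Answer: VALID PRODUCT

Trace:
|A|·|B| = 4·3 = 12;  |P| = 12
Check the pairing map k ↦ (π_A(k), π_B(k)):
  0 ↦ (1,1)
  1 ↦ (0,1)
  2 ↦ (3,2)
  3 ↦ (2,2)
  4 ↦ (3,1)
  5 ↦ (0,2)
  6 ↦ (1,0)
  7 ↦ (2,1)
  8 ↦ (1,2)
  9 ↦ (0,0)
  10 ↦ (3,0)
  11 ↦ (2,0)
distinct pairs in image: 12 / 12 needed
  → bijection onto A×B; projections well-typed.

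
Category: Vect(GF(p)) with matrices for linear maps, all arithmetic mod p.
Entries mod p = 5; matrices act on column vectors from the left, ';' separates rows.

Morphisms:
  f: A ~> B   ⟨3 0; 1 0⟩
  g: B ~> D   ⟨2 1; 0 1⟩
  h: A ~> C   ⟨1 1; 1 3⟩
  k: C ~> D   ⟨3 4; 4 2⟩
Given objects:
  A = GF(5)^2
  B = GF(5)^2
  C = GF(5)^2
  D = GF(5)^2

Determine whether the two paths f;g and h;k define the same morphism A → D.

Along f;g (path 1):
  e0=⟨1,0⟩ f~>⟨3,1⟩ g~>⟨2,1⟩
  e1=⟨0,1⟩ f~>⟨0,0⟩ g~>⟨0,0⟩
  composite₁ = ⟨2 0; 1 0⟩
Along h;k (path 2):
  e0=⟨1,0⟩ h~>⟨1,1⟩ k~>⟨2,1⟩
  e1=⟨0,1⟩ h~>⟨1,3⟩ k~>⟨0,0⟩
  composite₂ = ⟨2 0; 1 0⟩
Equal? same morphism ✓

Answer: COMMUTES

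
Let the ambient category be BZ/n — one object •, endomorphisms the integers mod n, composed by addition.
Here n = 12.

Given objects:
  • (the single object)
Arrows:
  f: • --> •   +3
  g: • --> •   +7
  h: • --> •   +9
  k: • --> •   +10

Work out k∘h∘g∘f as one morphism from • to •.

  0 +3≡3 +7≡10 +9≡7 +10≡5  (mod 12)
result: +5

Answer: +5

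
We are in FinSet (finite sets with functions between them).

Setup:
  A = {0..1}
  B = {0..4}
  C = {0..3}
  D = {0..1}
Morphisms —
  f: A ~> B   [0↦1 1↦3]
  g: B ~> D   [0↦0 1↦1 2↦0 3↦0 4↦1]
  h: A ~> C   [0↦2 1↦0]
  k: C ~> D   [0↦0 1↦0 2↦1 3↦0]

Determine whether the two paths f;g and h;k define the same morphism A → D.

1) trace f;g:
  0 f~>1 g~>1
  1 f~>3 g~>0
  composite₁ = [0↦1 1↦0]
2) trace h;k:
  0 h~>2 k~>1
  1 h~>0 k~>0
  composite₂ = [0↦1 1↦0]
Equal? same morphism ✓

Answer: COMMUTES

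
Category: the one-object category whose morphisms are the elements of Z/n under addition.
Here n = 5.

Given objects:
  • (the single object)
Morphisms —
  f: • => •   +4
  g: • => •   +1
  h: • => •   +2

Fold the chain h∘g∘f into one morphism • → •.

  0 +4≡4 +1≡0 +2≡2  (mod 5)
composite: +2

Answer: +2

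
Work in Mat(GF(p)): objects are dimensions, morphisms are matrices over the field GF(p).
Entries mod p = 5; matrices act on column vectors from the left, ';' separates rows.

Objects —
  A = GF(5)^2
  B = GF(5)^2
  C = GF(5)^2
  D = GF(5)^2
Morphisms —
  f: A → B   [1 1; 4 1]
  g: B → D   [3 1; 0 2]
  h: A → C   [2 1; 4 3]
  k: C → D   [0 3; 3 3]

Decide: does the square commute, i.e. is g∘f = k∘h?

1) trace f;g:
  e0=⟨1,0⟩ f→⟨1,4⟩ g→⟨2,3⟩
  e1=⟨0,1⟩ f→⟨1,1⟩ g→⟨4,2⟩
  composite₁ = [2 4; 3 2]
2) trace h;k:
  e0=⟨1,0⟩ h→⟨2,4⟩ k→⟨2,3⟩
  e1=⟨0,1⟩ h→⟨1,3⟩ k→⟨4,2⟩
  composite₂ = [2 4; 3 2]
Equal? same morphism ✓

Answer: COMMUTES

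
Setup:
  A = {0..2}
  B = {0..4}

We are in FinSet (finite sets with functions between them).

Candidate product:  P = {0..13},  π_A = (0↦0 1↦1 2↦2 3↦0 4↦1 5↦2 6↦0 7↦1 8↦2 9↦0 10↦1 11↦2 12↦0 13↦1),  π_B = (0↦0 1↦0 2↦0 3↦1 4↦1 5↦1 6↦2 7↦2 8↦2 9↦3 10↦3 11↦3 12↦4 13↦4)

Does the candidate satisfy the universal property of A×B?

|A|·|B| = 3·5 = 15;  |P| = 14
  → cardinalities differ; no bijection possible.

Answer: NOT A VALID PRODUCT — |P|=14 ≠ |A|·|B|=15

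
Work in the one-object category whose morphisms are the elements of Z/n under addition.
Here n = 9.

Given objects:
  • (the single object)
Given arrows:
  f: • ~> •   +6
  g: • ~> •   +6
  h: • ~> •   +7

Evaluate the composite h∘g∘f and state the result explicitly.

Answer: +1

Trace:
  0 +6≡6 +6≡3 +7≡1  (mod 9)
result: +1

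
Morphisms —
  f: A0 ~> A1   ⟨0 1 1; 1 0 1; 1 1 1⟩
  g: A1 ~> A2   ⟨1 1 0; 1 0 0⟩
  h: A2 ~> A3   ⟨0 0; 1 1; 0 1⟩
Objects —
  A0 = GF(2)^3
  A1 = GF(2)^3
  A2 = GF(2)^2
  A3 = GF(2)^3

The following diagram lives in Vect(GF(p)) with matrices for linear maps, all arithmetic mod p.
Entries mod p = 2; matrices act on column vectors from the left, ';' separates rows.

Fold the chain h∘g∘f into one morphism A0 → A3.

  e0=[1,0,0] f~>[0,1,1] g~>[1,0] h~>[0,1,0]
  e1=[0,1,0] f~>[1,0,1] g~>[1,1] h~>[0,0,1]
  e2=[0,0,1] f~>[1,1,1] g~>[0,1] h~>[0,1,1]
composite: ⟨0 0 0; 1 0 1; 0 1 1⟩

Answer: ⟨0 0 0; 1 0 1; 0 1 1⟩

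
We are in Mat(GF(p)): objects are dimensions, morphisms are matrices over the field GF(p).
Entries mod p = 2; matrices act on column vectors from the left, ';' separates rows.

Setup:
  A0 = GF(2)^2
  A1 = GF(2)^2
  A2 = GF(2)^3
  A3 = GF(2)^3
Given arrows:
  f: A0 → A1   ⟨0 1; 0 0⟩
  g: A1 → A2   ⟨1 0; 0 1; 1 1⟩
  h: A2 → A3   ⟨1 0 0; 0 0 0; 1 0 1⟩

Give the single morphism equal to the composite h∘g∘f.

Answer: ⟨0 1; 0 0; 0 0⟩

Trace:
  e0=[1,0] f→[0,0] g→[0,0,0] h→[0,0,0]
  e1=[0,1] f→[1,0] g→[1,0,1] h→[1,0,0]
⟦path⟧: ⟨0 1; 0 0; 0 0⟩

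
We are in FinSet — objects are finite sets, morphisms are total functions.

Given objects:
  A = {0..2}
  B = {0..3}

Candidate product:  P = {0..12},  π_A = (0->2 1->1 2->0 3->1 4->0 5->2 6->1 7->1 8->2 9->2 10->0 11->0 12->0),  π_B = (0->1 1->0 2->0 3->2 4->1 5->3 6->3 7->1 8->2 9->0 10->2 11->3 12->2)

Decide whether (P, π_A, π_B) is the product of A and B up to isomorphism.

|A|·|B| = 3·4 = 12;  |P| = 13
  → cardinalities differ; no bijection possible.

Answer: NOT A VALID PRODUCT — |P|=13 ≠ |A|·|B|=12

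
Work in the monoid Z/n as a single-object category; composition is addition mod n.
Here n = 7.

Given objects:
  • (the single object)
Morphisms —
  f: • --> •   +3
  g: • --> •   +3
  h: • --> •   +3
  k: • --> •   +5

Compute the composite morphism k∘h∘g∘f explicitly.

Answer: +0

Trace:
  0 +3≡3 +3≡6 +3≡2 +5≡0  (mod 7)
⟦path⟧: +0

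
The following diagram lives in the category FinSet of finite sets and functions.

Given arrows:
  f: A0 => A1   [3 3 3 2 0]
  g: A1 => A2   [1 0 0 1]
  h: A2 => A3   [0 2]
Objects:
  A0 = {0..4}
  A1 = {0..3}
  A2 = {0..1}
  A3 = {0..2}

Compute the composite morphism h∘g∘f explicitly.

Answer: [2 2 2 0 2]

Trace:
  0 f=>3 g=>1 h=>2
  1 f=>3 g=>1 h=>2
  2 f=>3 g=>1 h=>2
  3 f=>2 g=>0 h=>0
  4 f=>0 g=>1 h=>2
⟦path⟧: [2 2 2 0 2]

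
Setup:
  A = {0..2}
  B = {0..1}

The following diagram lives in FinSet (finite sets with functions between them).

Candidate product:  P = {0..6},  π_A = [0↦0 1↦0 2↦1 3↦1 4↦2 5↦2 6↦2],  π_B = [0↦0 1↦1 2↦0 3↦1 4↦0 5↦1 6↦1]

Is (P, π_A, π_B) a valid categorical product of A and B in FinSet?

Answer: NOT A VALID PRODUCT — |P|=7 ≠ |A|·|B|=6

Trace:
|A|·|B| = 3·2 = 6;  |P| = 7
  → cardinalities differ; no bijection possible.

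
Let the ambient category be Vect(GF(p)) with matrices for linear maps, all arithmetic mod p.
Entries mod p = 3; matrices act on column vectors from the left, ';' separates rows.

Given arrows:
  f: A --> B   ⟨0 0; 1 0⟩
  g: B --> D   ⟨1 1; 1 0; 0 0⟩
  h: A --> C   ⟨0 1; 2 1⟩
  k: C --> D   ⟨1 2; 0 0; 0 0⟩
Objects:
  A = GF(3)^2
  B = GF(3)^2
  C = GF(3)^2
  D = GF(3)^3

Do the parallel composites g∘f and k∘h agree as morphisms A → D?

1) trace f;g:
  e0=⟨1,0⟩ f-->⟨0,1⟩ g-->⟨1,0,0⟩
  e1=⟨0,1⟩ f-->⟨0,0⟩ g-->⟨0,0,0⟩
  result₁ = ⟨1 0; 0 0; 0 0⟩
2) trace h;k:
  e0=⟨1,0⟩ h-->⟨0,2⟩ k-->⟨1,0,0⟩
  e1=⟨0,1⟩ h-->⟨1,1⟩ k-->⟨0,0,0⟩
  result₂ = ⟨1 0; 0 0; 0 0⟩
Equal? YES — commutes

Answer: COMMUTES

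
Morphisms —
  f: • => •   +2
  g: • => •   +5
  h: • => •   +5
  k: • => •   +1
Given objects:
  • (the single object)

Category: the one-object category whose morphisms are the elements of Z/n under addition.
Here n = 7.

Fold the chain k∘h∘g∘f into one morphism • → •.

  0 +2≡2 +5≡0 +5≡5 +1≡6  (mod 7)
result: +6

Answer: +6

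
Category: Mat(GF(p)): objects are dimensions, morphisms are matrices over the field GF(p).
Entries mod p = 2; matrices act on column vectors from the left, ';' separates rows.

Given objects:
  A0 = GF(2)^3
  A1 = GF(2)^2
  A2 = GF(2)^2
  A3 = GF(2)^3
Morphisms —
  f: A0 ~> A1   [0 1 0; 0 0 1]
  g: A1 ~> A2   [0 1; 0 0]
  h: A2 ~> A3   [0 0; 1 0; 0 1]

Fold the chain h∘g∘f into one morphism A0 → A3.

  e0=⟨1,0,0⟩ f~>⟨0,0⟩ g~>⟨0,0⟩ h~>⟨0,0,0⟩
  e1=⟨0,1,0⟩ f~>⟨1,0⟩ g~>⟨0,0⟩ h~>⟨0,0,0⟩
  e2=⟨0,0,1⟩ f~>⟨0,1⟩ g~>⟨1,0⟩ h~>⟨0,1,0⟩
composite: [0 0 0; 0 0 1; 0 0 0]

Answer: [0 0 0; 0 0 1; 0 0 0]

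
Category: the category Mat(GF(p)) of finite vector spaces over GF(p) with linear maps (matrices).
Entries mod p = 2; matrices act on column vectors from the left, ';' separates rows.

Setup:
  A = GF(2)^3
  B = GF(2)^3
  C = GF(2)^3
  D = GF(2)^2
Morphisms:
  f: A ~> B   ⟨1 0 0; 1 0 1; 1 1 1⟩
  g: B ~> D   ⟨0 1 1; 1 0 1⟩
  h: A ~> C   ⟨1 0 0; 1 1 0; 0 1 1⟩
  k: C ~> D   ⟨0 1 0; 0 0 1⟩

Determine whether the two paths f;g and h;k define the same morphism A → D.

Answer: DOES NOT COMMUTE

Derivation:
Path 1 = f;g:
  e0=[1,0,0] f~>[1,1,1] g~>[0,0]
  e1=[0,1,0] f~>[0,0,1] g~>[1,1]
  e2=[0,0,1] f~>[0,1,1] g~>[0,1]
  result₁ = ⟨0 1 0; 0 1 1⟩
Path 2 = h;k:
  e0=[1,0,0] h~>[1,1,0] k~>[1,0]
  e1=[0,1,0] h~>[0,1,1] k~>[1,1]
  e2=[0,0,1] h~>[0,0,1] k~>[0,1]
  result₂ = ⟨1 1 0; 0 1 1⟩
Equal? differ; not commutative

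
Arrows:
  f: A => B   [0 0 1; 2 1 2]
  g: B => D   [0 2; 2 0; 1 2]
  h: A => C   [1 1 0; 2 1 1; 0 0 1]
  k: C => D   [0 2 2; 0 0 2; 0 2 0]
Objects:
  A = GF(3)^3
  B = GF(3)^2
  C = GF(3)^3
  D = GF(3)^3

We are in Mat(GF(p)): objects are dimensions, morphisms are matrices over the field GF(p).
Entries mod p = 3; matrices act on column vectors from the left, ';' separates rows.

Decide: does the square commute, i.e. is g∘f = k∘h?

Answer: COMMUTES

Work:
Path 1 = f;g:
  e0=⟨1,0,0⟩ f=>⟨0,2⟩ g=>⟨1,0,1⟩
  e1=⟨0,1,0⟩ f=>⟨0,1⟩ g=>⟨2,0,2⟩
  e2=⟨0,0,1⟩ f=>⟨1,2⟩ g=>⟨1,2,2⟩
  composite₁ = [1 2 1; 0 0 2; 1 2 2]
Path 2 = h;k:
  e0=⟨1,0,0⟩ h=>⟨1,2,0⟩ k=>⟨1,0,1⟩
  e1=⟨0,1,0⟩ h=>⟨1,1,0⟩ k=>⟨2,0,2⟩
  e2=⟨0,0,1⟩ h=>⟨0,1,1⟩ k=>⟨1,2,2⟩
  composite₂ = [1 2 1; 0 0 2; 1 2 2]
Equal? equal; square commutes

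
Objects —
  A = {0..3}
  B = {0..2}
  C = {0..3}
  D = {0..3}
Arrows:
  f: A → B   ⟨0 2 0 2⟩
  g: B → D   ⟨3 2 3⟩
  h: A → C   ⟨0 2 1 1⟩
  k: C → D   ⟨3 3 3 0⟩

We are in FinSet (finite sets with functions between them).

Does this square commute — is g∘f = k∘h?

Answer: COMMUTES

Work:
Path 1 = f;g:
  0 f→0 g→3
  1 f→2 g→3
  2 f→0 g→3
  3 f→2 g→3
  ⟦path⟧₁ = ⟨3 3 3 3⟩
Path 2 = h;k:
  0 h→0 k→3
  1 h→2 k→3
  2 h→1 k→3
  3 h→1 k→3
  ⟦path⟧₂ = ⟨3 3 3 3⟩
Equal? same morphism ✓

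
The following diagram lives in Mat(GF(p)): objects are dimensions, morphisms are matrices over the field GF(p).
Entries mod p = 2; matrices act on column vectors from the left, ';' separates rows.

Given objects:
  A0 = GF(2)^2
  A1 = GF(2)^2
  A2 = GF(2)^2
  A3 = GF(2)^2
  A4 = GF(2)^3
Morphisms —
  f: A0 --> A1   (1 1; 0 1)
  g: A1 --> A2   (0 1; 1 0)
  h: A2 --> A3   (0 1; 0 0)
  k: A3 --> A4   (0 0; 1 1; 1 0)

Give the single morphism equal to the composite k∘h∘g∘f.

  e0=[1,0] f-->[1,0] g-->[0,1] h-->[1,0] k-->[0,1,1]
  e1=[0,1] f-->[1,1] g-->[1,1] h-->[1,0] k-->[0,1,1]
result: (0 0; 1 1; 1 1)

Answer: (0 0; 1 1; 1 1)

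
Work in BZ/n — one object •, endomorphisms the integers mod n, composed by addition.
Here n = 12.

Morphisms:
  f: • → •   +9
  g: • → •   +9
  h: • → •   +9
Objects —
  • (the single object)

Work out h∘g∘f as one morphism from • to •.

Answer: +3

Work:
  0 +9≡9 +9≡6 +9≡3  (mod 12)
result: +3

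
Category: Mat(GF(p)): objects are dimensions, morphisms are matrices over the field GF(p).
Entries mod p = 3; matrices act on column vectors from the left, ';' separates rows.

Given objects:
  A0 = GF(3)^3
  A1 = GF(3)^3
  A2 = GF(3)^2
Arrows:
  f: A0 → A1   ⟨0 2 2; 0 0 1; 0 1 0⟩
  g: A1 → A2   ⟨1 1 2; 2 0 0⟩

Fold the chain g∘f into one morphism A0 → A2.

Answer: ⟨0 1 0; 0 1 1⟩

Work:
  e0=⟨1,0,0⟩ f→⟨0,0,0⟩ g→⟨0,0⟩
  e1=⟨0,1,0⟩ f→⟨2,0,1⟩ g→⟨1,1⟩
  e2=⟨0,0,1⟩ f→⟨2,1,0⟩ g→⟨0,1⟩
composite: ⟨0 1 0; 0 1 1⟩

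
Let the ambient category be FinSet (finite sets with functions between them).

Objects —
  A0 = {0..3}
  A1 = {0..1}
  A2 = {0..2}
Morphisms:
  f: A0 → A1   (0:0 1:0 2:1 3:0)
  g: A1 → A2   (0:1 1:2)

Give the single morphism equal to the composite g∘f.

Answer: (0:1 1:1 2:2 3:1)

Trace:
  0 f→0 g→1
  1 f→0 g→1
  2 f→1 g→2
  3 f→0 g→1
result: (0:1 1:1 2:2 3:1)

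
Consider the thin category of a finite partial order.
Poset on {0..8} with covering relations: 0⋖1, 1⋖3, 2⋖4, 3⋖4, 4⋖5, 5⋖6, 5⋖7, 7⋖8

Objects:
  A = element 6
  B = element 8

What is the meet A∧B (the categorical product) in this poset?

Answer: A∧B = 5

Derivation:
{x : x≤A ∧ x≤B} = {0,1,2,3,4,5}  (A=6, B=8)
  0 ≤ 5
  1 ≤ 5
  2 ≤ 5
  3 ≤ 5
  4 ≤ 5
  5 ≤ 5
glb = 5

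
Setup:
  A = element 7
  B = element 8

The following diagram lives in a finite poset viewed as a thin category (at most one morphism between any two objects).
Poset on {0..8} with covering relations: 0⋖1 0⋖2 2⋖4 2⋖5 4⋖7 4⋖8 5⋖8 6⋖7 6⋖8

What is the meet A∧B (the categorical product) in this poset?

{x : x≤A ∧ x≤B} = {0,2,4,6}  (A=7, B=8)
  maximal lower bounds 4 and 6 are incomparable: neither 4≤6 nor 6≤4
→ no greatest lower bound exists

Answer: NO MEET EXISTS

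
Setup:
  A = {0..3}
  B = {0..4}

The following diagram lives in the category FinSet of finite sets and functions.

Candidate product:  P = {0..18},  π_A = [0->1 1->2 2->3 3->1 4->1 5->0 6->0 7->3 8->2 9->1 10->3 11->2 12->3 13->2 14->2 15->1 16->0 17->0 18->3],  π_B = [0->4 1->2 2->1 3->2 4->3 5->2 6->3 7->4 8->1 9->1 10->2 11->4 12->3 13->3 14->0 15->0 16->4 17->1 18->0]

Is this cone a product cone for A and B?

Answer: NOT A VALID PRODUCT — |P|=19 ≠ |A|·|B|=20

Work:
|A|·|B| = 4·5 = 20;  |P| = 19
  → cardinalities differ; no bijection possible.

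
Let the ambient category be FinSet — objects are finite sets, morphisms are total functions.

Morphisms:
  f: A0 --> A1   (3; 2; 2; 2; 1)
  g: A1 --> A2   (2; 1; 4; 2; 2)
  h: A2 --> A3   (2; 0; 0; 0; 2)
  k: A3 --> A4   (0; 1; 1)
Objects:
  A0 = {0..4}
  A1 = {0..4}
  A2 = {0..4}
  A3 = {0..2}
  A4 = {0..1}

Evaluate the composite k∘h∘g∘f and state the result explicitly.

Answer: (0; 1; 1; 1; 0)

Work:
  0 f-->3 g-->2 h-->0 k-->0
  1 f-->2 g-->4 h-->2 k-->1
  2 f-->2 g-->4 h-->2 k-->1
  3 f-->2 g-->4 h-->2 k-->1
  4 f-->1 g-->1 h-->0 k-->0
⟦path⟧: (0; 1; 1; 1; 0)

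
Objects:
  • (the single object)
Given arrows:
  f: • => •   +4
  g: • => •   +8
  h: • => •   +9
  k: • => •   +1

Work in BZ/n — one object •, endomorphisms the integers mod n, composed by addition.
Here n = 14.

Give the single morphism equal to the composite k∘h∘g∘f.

Answer: +8

Work:
  0 +4≡4 +8≡12 +9≡7 +1≡8  (mod 14)
composite: +8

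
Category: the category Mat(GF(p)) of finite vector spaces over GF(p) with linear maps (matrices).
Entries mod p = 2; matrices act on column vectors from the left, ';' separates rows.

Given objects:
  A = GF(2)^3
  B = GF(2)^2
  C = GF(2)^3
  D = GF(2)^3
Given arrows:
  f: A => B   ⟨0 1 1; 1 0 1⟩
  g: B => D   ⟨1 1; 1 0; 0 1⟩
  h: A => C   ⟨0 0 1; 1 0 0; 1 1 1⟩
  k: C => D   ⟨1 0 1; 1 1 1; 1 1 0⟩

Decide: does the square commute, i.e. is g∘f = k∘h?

Answer: DOES NOT COMMUTE

Derivation:
1) trace f;g:
  e0=[1,0,0] f=>[0,1] g=>[1,0,1]
  e1=[0,1,0] f=>[1,0] g=>[1,1,0]
  e2=[0,0,1] f=>[1,1] g=>[0,1,1]
  result₁ = ⟨1 1 0; 0 1 1; 1 0 1⟩
2) trace h;k:
  e0=[1,0,0] h=>[0,1,1] k=>[1,0,1]
  e1=[0,1,0] h=>[0,0,1] k=>[1,1,0]
  e2=[0,0,1] h=>[1,0,1] k=>[0,0,1]
  result₂ = ⟨1 1 0; 0 1 0; 1 0 1⟩
Equal? NO — does not commute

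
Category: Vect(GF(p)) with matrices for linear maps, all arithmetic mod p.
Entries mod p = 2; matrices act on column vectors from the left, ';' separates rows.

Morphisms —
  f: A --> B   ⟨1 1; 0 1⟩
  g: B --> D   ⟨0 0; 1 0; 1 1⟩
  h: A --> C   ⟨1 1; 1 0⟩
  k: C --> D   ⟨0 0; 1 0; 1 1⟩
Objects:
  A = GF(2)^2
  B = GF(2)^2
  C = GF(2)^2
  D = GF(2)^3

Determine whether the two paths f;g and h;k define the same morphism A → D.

1) trace f;g:
  e0=[1,0] f-->[1,0] g-->[0,1,1]
  e1=[0,1] f-->[1,1] g-->[0,1,0]
  result₁ = ⟨0 0; 1 1; 1 0⟩
2) trace h;k:
  e0=[1,0] h-->[1,1] k-->[0,1,0]
  e1=[0,1] h-->[1,0] k-->[0,1,1]
  result₂ = ⟨0 0; 1 1; 0 1⟩
Equal? distinct morphisms ✗

Answer: DOES NOT COMMUTE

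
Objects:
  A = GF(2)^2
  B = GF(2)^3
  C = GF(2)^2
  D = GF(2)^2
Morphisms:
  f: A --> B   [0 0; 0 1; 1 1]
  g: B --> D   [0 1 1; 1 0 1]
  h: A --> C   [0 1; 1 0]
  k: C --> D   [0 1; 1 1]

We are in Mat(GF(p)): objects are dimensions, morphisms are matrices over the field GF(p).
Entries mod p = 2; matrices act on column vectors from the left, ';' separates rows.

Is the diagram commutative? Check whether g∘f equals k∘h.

1) trace f;g:
  e0=(1,0) f-->(0,0,1) g-->(1,1)
  e1=(0,1) f-->(0,1,1) g-->(0,1)
  result₁ = [1 0; 1 1]
2) trace h;k:
  e0=(1,0) h-->(0,1) k-->(1,1)
  e1=(0,1) h-->(1,0) k-->(0,1)
  result₂ = [1 0; 1 1]
Equal? YES — commutes

Answer: COMMUTES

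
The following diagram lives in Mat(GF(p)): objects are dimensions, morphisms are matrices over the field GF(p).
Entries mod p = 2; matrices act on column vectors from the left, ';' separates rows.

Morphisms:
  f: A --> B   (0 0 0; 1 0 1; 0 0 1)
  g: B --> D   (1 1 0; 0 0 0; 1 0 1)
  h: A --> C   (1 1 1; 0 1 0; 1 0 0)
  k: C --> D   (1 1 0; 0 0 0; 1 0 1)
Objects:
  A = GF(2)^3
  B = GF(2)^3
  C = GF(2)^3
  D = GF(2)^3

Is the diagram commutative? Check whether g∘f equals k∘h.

1) trace f;g:
  e0=(1,0,0) f-->(0,1,0) g-->(1,0,0)
  e1=(0,1,0) f-->(0,0,0) g-->(0,0,0)
  e2=(0,0,1) f-->(0,1,1) g-->(1,0,1)
  ⟦path⟧₁ = (1 0 1; 0 0 0; 0 0 1)
2) trace h;k:
  e0=(1,0,0) h-->(1,0,1) k-->(1,0,0)
  e1=(0,1,0) h-->(1,1,0) k-->(0,0,1)
  e2=(0,0,1) h-->(1,0,0) k-->(1,0,1)
  ⟦path⟧₂ = (1 0 1; 0 0 0; 0 1 1)
Equal? distinct morphisms ✗

Answer: DOES NOT COMMUTE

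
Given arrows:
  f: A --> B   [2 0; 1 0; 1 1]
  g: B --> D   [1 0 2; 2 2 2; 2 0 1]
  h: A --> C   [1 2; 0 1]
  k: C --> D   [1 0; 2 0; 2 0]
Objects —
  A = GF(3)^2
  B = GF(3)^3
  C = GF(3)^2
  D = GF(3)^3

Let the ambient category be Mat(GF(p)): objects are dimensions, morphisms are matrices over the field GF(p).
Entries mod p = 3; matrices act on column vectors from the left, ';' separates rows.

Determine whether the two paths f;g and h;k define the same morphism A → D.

1) trace f;g:
  e0=[1,0] f-->[2,1,1] g-->[1,2,2]
  e1=[0,1] f-->[0,0,1] g-->[2,2,1]
  result₁ = [1 2; 2 2; 2 1]
2) trace h;k:
  e0=[1,0] h-->[1,0] k-->[1,2,2]
  e1=[0,1] h-->[2,1] k-->[2,1,1]
  result₂ = [1 2; 2 1; 2 1]
Equal? differ; not commutative

Answer: DOES NOT COMMUTE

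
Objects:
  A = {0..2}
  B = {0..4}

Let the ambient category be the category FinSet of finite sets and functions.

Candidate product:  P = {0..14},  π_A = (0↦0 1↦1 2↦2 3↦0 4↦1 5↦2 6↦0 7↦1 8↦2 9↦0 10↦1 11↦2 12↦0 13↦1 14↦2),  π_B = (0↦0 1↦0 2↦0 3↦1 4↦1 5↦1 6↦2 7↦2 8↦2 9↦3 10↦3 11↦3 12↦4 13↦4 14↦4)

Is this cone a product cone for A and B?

|A|·|B| = 3·5 = 15;  |P| = 15
Check the pairing map k ↦ (π_A(k), π_B(k)):
  0 ↦ (0,0)
  1 ↦ (1,0)
  2 ↦ (2,0)
  3 ↦ (0,1)
  4 ↦ (1,1)
  5 ↦ (2,1)
  6 ↦ (0,2)
  7 ↦ (1,2)
  8 ↦ (2,2)
  9 ↦ (0,3)
  10 ↦ (1,3)
  11 ↦ (2,3)
  12 ↦ (0,4)
  13 ↦ (1,4)
  14 ↦ (2,4)
distinct pairs in image: 15 / 15 needed
  → bijection onto A×B; projections well-typed.

Answer: VALID PRODUCT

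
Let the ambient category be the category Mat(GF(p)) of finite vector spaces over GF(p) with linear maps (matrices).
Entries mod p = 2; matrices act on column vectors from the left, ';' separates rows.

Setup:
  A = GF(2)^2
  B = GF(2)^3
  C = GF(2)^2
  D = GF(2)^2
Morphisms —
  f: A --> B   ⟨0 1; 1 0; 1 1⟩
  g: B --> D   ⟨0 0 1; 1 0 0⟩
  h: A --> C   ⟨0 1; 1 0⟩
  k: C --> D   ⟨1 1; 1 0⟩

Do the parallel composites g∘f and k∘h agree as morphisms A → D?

Answer: COMMUTES

Derivation:
Along f;g (path 1):
  e0=⟨1,0⟩ f-->⟨0,1,1⟩ g-->⟨1,0⟩
  e1=⟨0,1⟩ f-->⟨1,0,1⟩ g-->⟨1,1⟩
  result₁ = ⟨1 1; 0 1⟩
Along h;k (path 2):
  e0=⟨1,0⟩ h-->⟨0,1⟩ k-->⟨1,0⟩
  e1=⟨0,1⟩ h-->⟨1,0⟩ k-->⟨1,1⟩
  result₂ = ⟨1 1; 0 1⟩
Equal? YES — commutes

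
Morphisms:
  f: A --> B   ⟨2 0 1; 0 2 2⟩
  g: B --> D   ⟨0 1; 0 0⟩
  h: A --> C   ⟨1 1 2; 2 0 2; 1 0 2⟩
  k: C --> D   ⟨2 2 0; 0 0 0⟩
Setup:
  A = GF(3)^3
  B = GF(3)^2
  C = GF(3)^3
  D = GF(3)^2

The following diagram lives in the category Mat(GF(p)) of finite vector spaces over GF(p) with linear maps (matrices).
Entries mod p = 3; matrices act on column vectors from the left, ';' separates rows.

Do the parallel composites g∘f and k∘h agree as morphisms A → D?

Path 1 = f;g:
  e0=[1,0,0] f-->[2,0] g-->[0,0]
  e1=[0,1,0] f-->[0,2] g-->[2,0]
  e2=[0,0,1] f-->[1,2] g-->[2,0]
  ⟦path⟧₁ = ⟨0 2 2; 0 0 0⟩
Path 2 = h;k:
  e0=[1,0,0] h-->[1,2,1] k-->[0,0]
  e1=[0,1,0] h-->[1,0,0] k-->[2,0]
  e2=[0,0,1] h-->[2,2,2] k-->[2,0]
  ⟦path⟧₂ = ⟨0 2 2; 0 0 0⟩
Equal? equal; square commutes

Answer: COMMUTES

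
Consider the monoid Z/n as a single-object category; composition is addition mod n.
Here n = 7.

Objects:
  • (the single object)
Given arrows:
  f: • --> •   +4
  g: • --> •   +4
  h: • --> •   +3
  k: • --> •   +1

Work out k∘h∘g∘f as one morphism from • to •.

Answer: +5

Work:
  0 +4≡4 +4≡1 +3≡4 +1≡5  (mod 7)
composite: +5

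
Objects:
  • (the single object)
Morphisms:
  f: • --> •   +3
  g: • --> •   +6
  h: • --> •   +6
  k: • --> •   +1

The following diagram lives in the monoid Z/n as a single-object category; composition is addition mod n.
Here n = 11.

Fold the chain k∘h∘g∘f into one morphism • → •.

  0 +3≡3 +6≡9 +6≡4 +1≡5  (mod 11)
result: +5

Answer: +5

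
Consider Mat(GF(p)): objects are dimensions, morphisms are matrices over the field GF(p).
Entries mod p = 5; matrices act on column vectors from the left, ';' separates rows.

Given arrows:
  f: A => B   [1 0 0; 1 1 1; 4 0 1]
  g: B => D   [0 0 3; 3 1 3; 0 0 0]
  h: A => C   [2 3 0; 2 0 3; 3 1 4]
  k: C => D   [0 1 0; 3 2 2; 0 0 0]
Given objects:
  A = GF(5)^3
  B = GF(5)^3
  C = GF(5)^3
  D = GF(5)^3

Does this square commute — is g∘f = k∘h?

Along f;g (path 1):
  e0=(1,0,0) f=>(1,1,4) g=>(2,1,0)
  e1=(0,1,0) f=>(0,1,0) g=>(0,1,0)
  e2=(0,0,1) f=>(0,1,1) g=>(3,4,0)
  ⟦path⟧₁ = [2 0 3; 1 1 4; 0 0 0]
Along h;k (path 2):
  e0=(1,0,0) h=>(2,2,3) k=>(2,1,0)
  e1=(0,1,0) h=>(3,0,1) k=>(0,1,0)
  e2=(0,0,1) h=>(0,3,4) k=>(3,4,0)
  ⟦path⟧₂ = [2 0 3; 1 1 4; 0 0 0]
Equal? YES — commutes

Answer: COMMUTES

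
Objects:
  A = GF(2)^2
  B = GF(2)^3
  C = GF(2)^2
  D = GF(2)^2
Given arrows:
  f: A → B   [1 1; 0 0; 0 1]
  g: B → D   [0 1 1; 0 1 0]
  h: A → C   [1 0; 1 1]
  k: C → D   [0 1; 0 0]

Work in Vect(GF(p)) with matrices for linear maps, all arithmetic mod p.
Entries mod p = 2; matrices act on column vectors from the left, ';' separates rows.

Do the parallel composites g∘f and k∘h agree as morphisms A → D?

Answer: DOES NOT COMMUTE

Trace:
Path 1 = f;g:
  e0=⟨1,0⟩ f→⟨1,0,0⟩ g→⟨0,0⟩
  e1=⟨0,1⟩ f→⟨1,0,1⟩ g→⟨1,0⟩
  composite₁ = [0 1; 0 0]
Path 2 = h;k:
  e0=⟨1,0⟩ h→⟨1,1⟩ k→⟨1,0⟩
  e1=⟨0,1⟩ h→⟨0,1⟩ k→⟨1,0⟩
  composite₂ = [1 1; 0 0]
Equal? differ; not commutative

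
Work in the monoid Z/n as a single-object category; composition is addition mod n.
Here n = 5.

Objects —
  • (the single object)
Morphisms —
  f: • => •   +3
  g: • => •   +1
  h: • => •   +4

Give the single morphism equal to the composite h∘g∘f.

Answer: +3

Derivation:
  0 +3≡3 +1≡4 +4≡3  (mod 5)
composite: +3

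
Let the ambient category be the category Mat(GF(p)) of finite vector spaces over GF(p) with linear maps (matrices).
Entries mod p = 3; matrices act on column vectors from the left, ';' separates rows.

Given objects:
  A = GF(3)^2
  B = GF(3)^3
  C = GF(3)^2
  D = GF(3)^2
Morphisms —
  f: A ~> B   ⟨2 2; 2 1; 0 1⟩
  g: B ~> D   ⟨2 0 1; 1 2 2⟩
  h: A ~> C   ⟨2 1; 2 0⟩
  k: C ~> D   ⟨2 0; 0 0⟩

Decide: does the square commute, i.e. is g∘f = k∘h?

Answer: COMMUTES

Trace:
Along f;g (path 1):
  e0=[1,0] f~>[2,2,0] g~>[1,0]
  e1=[0,1] f~>[2,1,1] g~>[2,0]
  ⟦path⟧₁ = ⟨1 2; 0 0⟩
Along h;k (path 2):
  e0=[1,0] h~>[2,2] k~>[1,0]
  e1=[0,1] h~>[1,0] k~>[2,0]
  ⟦path⟧₂ = ⟨1 2; 0 0⟩
Equal? equal; square commutes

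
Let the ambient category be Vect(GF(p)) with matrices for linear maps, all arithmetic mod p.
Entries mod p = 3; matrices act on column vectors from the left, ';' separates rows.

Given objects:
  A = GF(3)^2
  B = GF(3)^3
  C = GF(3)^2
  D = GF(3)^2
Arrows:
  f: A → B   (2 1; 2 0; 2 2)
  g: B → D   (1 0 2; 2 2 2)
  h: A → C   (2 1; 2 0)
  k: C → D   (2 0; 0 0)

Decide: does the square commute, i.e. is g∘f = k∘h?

Answer: DOES NOT COMMUTE

Work:
1) trace f;g:
  e0=[1,0] f→[2,2,2] g→[0,0]
  e1=[0,1] f→[1,0,2] g→[2,0]
  result₁ = (0 2; 0 0)
2) trace h;k:
  e0=[1,0] h→[2,2] k→[1,0]
  e1=[0,1] h→[1,0] k→[2,0]
  result₂ = (1 2; 0 0)
Equal? NO — does not commute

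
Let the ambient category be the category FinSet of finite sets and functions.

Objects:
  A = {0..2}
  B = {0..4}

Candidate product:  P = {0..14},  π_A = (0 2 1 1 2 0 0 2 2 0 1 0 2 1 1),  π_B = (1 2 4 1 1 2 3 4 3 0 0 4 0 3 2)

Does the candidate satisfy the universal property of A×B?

|A|·|B| = 3·5 = 15;  |P| = 15
Check the pairing map k ↦ (π_A(k), π_B(k)):
  0 -> (0,1)
  1 -> (2,2)
  2 -> (1,4)
  3 -> (1,1)
  4 -> (2,1)
  5 -> (0,2)
  6 -> (0,3)
  7 -> (2,4)
  8 -> (2,3)
  9 -> (0,0)
  10 -> (1,0)
  11 -> (0,4)
  12 -> (2,0)
  13 -> (1,3)
  14 -> (1,2)
distinct pairs in image: 15 / 15 needed
  → bijection onto A×B; projections well-typed.

Answer: VALID PRODUCT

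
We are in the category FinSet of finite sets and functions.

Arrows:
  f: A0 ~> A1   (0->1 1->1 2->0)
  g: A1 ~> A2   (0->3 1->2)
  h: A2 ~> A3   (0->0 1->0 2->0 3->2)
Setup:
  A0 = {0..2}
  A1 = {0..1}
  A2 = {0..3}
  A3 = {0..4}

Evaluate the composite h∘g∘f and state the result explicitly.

Answer: (0->0 1->0 2->2)

Derivation:
  0 f~>1 g~>2 h~>0
  1 f~>1 g~>2 h~>0
  2 f~>0 g~>3 h~>2
⟦path⟧: (0->0 1->0 2->2)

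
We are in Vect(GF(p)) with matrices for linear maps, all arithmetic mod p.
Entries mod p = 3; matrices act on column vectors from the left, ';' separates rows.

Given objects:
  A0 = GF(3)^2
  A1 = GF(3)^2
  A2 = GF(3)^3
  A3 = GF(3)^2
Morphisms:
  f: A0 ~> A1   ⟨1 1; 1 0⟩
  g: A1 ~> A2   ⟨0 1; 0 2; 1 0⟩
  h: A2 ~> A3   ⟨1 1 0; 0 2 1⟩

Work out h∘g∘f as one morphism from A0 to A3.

Answer: ⟨0 0; 2 1⟩

Work:
  e0=⟨1,0⟩ f~>⟨1,1⟩ g~>⟨1,2,1⟩ h~>⟨0,2⟩
  e1=⟨0,1⟩ f~>⟨1,0⟩ g~>⟨0,0,1⟩ h~>⟨0,1⟩
result: ⟨0 0; 2 1⟩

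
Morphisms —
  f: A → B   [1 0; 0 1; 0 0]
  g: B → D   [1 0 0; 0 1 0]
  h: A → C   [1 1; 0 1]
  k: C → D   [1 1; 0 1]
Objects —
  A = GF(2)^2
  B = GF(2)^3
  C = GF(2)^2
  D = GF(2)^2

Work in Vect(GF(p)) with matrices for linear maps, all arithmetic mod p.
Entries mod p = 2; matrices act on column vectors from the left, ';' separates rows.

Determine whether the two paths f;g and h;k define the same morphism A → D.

Path 1 = f;g:
  e0=(1,0) f→(1,0,0) g→(1,0)
  e1=(0,1) f→(0,1,0) g→(0,1)
  ⟦path⟧₁ = [1 0; 0 1]
Path 2 = h;k:
  e0=(1,0) h→(1,0) k→(1,0)
  e1=(0,1) h→(1,1) k→(0,1)
  ⟦path⟧₂ = [1 0; 0 1]
Equal? same morphism ✓

Answer: COMMUTES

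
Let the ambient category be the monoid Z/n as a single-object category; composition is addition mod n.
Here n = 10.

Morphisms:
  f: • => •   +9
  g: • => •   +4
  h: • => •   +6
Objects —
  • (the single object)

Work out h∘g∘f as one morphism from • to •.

Answer: +9

Derivation:
  0 +9≡9 +4≡3 +6≡9  (mod 10)
⟦path⟧: +9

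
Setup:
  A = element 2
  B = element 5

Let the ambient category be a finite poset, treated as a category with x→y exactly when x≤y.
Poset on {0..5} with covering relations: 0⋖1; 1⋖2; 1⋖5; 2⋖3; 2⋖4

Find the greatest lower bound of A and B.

Answer: A∧B = 1

Derivation:
Lower bounds of A=2 and B=5: {0,1}
  0 <= 1
  1 <= 1
glb = 1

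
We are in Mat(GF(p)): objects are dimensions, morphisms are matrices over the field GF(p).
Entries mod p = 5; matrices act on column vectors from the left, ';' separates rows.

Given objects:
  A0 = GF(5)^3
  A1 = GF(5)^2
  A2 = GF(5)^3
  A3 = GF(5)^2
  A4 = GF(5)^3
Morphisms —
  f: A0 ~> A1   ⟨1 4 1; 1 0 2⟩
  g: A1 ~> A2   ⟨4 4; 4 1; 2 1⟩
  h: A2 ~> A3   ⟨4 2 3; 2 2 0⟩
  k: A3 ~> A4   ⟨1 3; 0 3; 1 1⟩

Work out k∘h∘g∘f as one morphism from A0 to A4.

  e0=⟨1,0,0⟩ f~>⟨1,1⟩ g~>⟨3,0,3⟩ h~>⟨1,1⟩ k~>⟨4,3,2⟩
  e1=⟨0,1,0⟩ f~>⟨4,0⟩ g~>⟨1,1,3⟩ h~>⟨0,4⟩ k~>⟨2,2,4⟩
  e2=⟨0,0,1⟩ f~>⟨1,2⟩ g~>⟨2,1,4⟩ h~>⟨2,1⟩ k~>⟨0,3,3⟩
composite: ⟨4 2 0; 3 2 3; 2 4 3⟩

Answer: ⟨4 2 0; 3 2 3; 2 4 3⟩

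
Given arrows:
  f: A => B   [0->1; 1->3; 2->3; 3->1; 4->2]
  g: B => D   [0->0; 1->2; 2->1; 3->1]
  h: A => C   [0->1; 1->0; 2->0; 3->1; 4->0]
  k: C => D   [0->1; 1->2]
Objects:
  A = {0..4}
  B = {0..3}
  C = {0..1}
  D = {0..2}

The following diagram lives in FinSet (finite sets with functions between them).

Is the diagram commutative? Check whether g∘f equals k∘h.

Answer: COMMUTES

Trace:
Path 1 = f;g:
  0 f=>1 g=>2
  1 f=>3 g=>1
  2 f=>3 g=>1
  3 f=>1 g=>2
  4 f=>2 g=>1
  result₁ = [0->2; 1->1; 2->1; 3->2; 4->1]
Path 2 = h;k:
  0 h=>1 k=>2
  1 h=>0 k=>1
  2 h=>0 k=>1
  3 h=>1 k=>2
  4 h=>0 k=>1
  result₂ = [0->2; 1->1; 2->1; 3->2; 4->1]
Equal? YES — commutes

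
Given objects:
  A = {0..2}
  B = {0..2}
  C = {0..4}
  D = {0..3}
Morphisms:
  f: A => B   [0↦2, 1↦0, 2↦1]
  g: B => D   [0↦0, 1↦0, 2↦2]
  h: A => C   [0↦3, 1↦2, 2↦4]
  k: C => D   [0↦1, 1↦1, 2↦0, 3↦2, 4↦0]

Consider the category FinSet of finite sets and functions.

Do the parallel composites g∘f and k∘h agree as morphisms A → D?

1) trace f;g:
  0 f=>2 g=>2
  1 f=>0 g=>0
  2 f=>1 g=>0
  ⟦path⟧₁ = [0↦2, 1↦0, 2↦0]
2) trace h;k:
  0 h=>3 k=>2
  1 h=>2 k=>0
  2 h=>4 k=>0
  ⟦path⟧₂ = [0↦2, 1↦0, 2↦0]
Equal? same morphism ✓

Answer: COMMUTES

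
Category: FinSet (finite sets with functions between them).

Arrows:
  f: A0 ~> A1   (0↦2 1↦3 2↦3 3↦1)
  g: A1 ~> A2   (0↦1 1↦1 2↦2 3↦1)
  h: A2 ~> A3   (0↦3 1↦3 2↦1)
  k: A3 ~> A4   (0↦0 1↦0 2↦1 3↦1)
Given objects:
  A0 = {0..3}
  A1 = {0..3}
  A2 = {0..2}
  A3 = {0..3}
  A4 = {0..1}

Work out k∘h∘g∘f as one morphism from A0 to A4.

Answer: (0↦0 1↦1 2↦1 3↦1)

Derivation:
  0 f~>2 g~>2 h~>1 k~>0
  1 f~>3 g~>1 h~>3 k~>1
  2 f~>3 g~>1 h~>3 k~>1
  3 f~>1 g~>1 h~>3 k~>1
result: (0↦0 1↦1 2↦1 3↦1)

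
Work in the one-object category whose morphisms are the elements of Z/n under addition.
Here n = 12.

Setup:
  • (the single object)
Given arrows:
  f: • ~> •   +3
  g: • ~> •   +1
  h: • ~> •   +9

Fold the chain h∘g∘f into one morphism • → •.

Answer: +1

Trace:
  0 +3≡3 +1≡4 +9≡1  (mod 12)
result: +1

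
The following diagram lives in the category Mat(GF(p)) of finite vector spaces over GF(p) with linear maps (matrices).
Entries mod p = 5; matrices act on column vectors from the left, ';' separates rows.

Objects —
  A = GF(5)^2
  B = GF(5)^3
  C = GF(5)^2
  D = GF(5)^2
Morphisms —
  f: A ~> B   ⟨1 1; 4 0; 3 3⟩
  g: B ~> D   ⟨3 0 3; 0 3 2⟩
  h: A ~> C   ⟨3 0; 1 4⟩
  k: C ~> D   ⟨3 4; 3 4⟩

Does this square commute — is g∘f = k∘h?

Answer: DOES NOT COMMUTE

Trace:
Along f;g (path 1):
  e0=[1,0] f~>[1,4,3] g~>[2,3]
  e1=[0,1] f~>[1,0,3] g~>[2,1]
  ⟦path⟧₁ = ⟨2 2; 3 1⟩
Along h;k (path 2):
  e0=[1,0] h~>[3,1] k~>[3,3]
  e1=[0,1] h~>[0,4] k~>[1,1]
  ⟦path⟧₂ = ⟨3 1; 3 1⟩
Equal? distinct morphisms ✗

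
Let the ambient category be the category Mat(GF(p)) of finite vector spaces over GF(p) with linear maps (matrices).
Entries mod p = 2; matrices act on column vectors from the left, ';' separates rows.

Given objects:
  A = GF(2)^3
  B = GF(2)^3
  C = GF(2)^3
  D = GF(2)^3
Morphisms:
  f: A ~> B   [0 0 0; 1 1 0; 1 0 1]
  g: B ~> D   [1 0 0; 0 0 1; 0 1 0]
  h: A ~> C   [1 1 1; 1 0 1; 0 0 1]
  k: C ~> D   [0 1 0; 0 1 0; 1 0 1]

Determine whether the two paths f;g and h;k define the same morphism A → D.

Path 1 = f;g:
  e0=(1,0,0) f~>(0,1,1) g~>(0,1,1)
  e1=(0,1,0) f~>(0,1,0) g~>(0,0,1)
  e2=(0,0,1) f~>(0,0,1) g~>(0,1,0)
  composite₁ = [0 0 0; 1 0 1; 1 1 0]
Path 2 = h;k:
  e0=(1,0,0) h~>(1,1,0) k~>(1,1,1)
  e1=(0,1,0) h~>(1,0,0) k~>(0,0,1)
  e2=(0,0,1) h~>(1,1,1) k~>(1,1,0)
  composite₂ = [1 0 1; 1 0 1; 1 1 0]
Equal? differ; not commutative

Answer: DOES NOT COMMUTE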